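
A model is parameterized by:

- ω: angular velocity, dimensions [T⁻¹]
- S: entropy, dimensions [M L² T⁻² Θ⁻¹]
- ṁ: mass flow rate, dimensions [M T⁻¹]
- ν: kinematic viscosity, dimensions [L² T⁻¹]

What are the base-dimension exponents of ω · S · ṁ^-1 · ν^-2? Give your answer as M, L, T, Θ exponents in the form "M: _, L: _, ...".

M: 0, L: -2, T: 0, Θ: -1

Collect each base-dimension exponent across the product:
  M: (0) + (1) − (1) − 2·(0) = 0
  L: (0) + (2) − (0) − 2·(2) = -2
  T: (-1) + (-2) − (-1) − 2·(-1) = 0
  Θ: (0) + (-1) − (0) − 2·(0) = -1
So the dimensions are [L⁻² Θ⁻¹].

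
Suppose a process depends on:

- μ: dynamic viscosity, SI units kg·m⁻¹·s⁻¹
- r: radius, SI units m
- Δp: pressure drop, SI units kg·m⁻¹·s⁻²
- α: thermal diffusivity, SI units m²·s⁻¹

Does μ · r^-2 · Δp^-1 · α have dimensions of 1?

yes

Sum the exponent of each base dimension across the product:
  M: [μ]_M − 2·[r]_M − [Δp]_M + [α]_M = (1) − 2·(0) − (1) + (0) = 0
  L: [μ]_L − 2·[r]_L − [Δp]_L + [α]_L = (-1) − 2·(1) − (-1) + (2) = 0
  T: [μ]_T − 2·[r]_T − [Δp]_T + [α]_T = (-1) − 2·(0) − (-2) + (-1) = 0
All base exponents vanish — dimensionless.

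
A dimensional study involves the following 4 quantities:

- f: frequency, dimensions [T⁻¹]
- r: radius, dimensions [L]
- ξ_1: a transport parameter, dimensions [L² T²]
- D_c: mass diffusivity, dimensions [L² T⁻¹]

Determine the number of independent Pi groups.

2

There are 4 variables and 2 base dimensions (L, T).
The dimension matrix has rank 2.
Independent dimensionless groups: 4 − 2 = 2.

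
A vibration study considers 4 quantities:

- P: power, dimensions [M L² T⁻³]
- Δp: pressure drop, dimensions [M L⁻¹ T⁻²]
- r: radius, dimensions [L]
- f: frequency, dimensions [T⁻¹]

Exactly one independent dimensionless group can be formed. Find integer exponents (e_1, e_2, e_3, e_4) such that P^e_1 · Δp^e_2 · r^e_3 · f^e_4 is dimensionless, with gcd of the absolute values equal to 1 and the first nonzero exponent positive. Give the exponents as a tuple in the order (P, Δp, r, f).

M: e_1·(1) + e_2·(1) + e_3·(0) + e_4·(0) = 0
L: e_1·(2) + e_2·(-1) + e_3·(1) + e_4·(0) = 0
T: e_1·(-3) + e_2·(-2) + e_3·(0) + e_4·(-1) = 0
Solving this homogeneous linear system for the smallest-integer solution (first nonzero entry positive) gives (1, -1, -3, -1).

(1, -1, -3, -1)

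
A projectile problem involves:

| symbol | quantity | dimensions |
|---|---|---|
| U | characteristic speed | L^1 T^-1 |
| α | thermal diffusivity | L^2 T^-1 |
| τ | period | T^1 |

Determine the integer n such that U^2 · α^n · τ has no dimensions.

Balance the L exponent: (2)·n from α, plus 2·(1) + (0) = 2 from the rest, must sum to zero.
2n + 2 = 0, so n = -1.

-1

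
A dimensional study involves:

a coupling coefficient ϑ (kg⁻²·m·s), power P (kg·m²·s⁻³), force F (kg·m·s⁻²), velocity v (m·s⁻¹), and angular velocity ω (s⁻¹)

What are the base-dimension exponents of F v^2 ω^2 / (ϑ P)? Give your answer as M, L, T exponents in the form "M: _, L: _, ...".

Collect each base-dimension exponent across the product:
  M: −(-2) − (1) + (1) + 2·(0) + 2·(0) = 2
  L: −(1) − (2) + (1) + 2·(1) + 2·(0) = 0
  T: −(1) − (-3) + (-2) + 2·(-1) + 2·(-1) = -4
So the dimensions are [M² T⁻⁴].

M: 2, L: 0, T: -4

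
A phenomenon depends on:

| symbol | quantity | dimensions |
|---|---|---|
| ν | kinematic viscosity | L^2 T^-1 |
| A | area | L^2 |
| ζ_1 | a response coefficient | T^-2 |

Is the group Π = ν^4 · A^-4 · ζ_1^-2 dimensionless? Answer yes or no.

yes

Sum the exponent of each base dimension across the product:
  L: 4·[ν]_L − 4·[A]_L − 2·[ζ_1]_L = 4·(2) − 4·(2) − 2·(0) = 0
  T: 4·[ν]_T − 4·[A]_T − 2·[ζ_1]_T = 4·(-1) − 4·(0) − 2·(-2) = 0
All base exponents vanish — dimensionless.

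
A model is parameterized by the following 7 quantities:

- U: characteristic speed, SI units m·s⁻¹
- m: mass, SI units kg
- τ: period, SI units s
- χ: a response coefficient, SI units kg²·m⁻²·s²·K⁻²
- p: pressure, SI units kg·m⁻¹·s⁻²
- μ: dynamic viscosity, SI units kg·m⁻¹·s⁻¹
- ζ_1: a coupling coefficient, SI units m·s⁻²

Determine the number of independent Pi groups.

There are 7 variables and 4 base dimensions (M, L, T, Θ).
The dimension matrix has rank 4.
Independent dimensionless groups: 7 − 4 = 3.

3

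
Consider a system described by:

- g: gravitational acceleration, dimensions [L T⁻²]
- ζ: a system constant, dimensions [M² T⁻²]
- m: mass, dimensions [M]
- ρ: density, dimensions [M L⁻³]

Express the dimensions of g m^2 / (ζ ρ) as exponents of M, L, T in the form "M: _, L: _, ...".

Collect each base-dimension exponent across the product:
  M: (0) − (2) + 2·(1) − (1) = -1
  L: (1) − (0) + 2·(0) − (-3) = 4
  T: (-2) − (-2) + 2·(0) − (0) = 0
So the dimensions are [M⁻¹ L⁴].

M: -1, L: 4, T: 0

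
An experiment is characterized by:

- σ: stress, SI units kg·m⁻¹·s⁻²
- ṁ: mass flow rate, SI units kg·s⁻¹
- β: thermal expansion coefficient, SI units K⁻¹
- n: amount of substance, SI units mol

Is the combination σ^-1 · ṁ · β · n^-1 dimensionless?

no

Sum the exponent of each base dimension across the product:
  M: −[σ]_M + [ṁ]_M + [β]_M − [n]_M = −(1) + (1) + (0) − (0) = 0
  L: −[σ]_L + [ṁ]_L + [β]_L − [n]_L = −(-1) + (0) + (0) − (0) = 1
  T: −[σ]_T + [ṁ]_T + [β]_T − [n]_T = −(-2) + (-1) + (0) − (0) = 1
  Θ: −[σ]_Θ + [ṁ]_Θ + [β]_Θ − [n]_Θ = −(0) + (0) + (-1) − (0) = -1
  N: −[σ]_N + [ṁ]_N + [β]_N − [n]_N = −(0) + (0) + (0) − (1) = -1
Net dimensions [L T Θ⁻¹ N⁻¹] ≠ [1] — not dimensionless.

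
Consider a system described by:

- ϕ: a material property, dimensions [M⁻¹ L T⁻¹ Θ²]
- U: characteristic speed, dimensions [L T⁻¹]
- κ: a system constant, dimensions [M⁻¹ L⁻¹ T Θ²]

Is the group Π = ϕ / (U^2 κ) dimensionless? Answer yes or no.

Sum the exponent of each base dimension across the product:
  M: [ϕ]_M − 2·[U]_M − [κ]_M = (-1) − 2·(0) − (-1) = 0
  L: [ϕ]_L − 2·[U]_L − [κ]_L = (1) − 2·(1) − (-1) = 0
  T: [ϕ]_T − 2·[U]_T − [κ]_T = (-1) − 2·(-1) − (1) = 0
  Θ: [ϕ]_Θ − 2·[U]_Θ − [κ]_Θ = (2) − 2·(0) − (2) = 0
All base exponents vanish — dimensionless.

yes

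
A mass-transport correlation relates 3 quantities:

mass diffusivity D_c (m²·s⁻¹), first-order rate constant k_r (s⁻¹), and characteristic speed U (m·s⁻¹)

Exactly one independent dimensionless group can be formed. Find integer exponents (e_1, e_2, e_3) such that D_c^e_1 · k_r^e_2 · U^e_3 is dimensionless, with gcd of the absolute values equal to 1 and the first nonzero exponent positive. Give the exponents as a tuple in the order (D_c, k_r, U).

L: e_1·(2) + e_2·(0) + e_3·(1) = 0
T: e_1·(-1) + e_2·(-1) + e_3·(-1) = 0
Solving this homogeneous linear system for the smallest-integer solution (first nonzero entry positive) gives (1, 1, -2).

(1, 1, -2)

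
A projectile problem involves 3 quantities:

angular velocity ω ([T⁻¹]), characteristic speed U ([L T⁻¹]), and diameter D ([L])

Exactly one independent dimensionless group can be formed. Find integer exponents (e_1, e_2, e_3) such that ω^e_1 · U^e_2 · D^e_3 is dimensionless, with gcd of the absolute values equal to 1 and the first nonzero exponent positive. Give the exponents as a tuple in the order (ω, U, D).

L: e_1·(0) + e_2·(1) + e_3·(1) = 0
T: e_1·(-1) + e_2·(-1) + e_3·(0) = 0
Solving this homogeneous linear system for the smallest-integer solution (first nonzero entry positive) gives (1, -1, 1).

(1, -1, 1)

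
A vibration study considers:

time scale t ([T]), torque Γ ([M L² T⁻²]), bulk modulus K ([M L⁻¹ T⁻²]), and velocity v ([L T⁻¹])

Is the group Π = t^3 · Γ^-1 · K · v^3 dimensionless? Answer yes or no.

Sum the exponent of each base dimension across the product:
  M: 3·[t]_M − [Γ]_M + [K]_M + 3·[v]_M = 3·(0) − (1) + (1) + 3·(0) = 0
  L: 3·[t]_L − [Γ]_L + [K]_L + 3·[v]_L = 3·(0) − (2) + (-1) + 3·(1) = 0
  T: 3·[t]_T − [Γ]_T + [K]_T + 3·[v]_T = 3·(1) − (-2) + (-2) + 3·(-1) = 0
All base exponents vanish — dimensionless.

yes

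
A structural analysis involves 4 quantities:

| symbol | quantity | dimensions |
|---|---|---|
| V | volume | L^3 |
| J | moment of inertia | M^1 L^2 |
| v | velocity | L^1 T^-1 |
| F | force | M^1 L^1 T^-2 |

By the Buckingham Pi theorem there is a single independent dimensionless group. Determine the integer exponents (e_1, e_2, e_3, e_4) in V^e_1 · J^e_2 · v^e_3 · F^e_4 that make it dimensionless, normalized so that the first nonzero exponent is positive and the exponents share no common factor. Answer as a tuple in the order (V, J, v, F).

(1, -1, -2, 1)

M: e_1·(0) + e_2·(1) + e_3·(0) + e_4·(1) = 0
L: e_1·(3) + e_2·(2) + e_3·(1) + e_4·(1) = 0
T: e_1·(0) + e_2·(0) + e_3·(-1) + e_4·(-2) = 0
Solving this homogeneous linear system for the smallest-integer solution (first nonzero entry positive) gives (1, -1, -2, 1).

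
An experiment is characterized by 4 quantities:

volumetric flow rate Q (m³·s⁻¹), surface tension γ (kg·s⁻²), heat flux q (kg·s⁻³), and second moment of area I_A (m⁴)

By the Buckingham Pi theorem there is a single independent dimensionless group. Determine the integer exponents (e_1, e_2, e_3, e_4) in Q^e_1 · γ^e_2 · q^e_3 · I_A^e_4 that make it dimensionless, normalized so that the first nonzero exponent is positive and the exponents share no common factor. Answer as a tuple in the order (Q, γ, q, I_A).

(4, 4, -4, -3)

M: e_1·(0) + e_2·(1) + e_3·(1) + e_4·(0) = 0
L: e_1·(3) + e_2·(0) + e_3·(0) + e_4·(4) = 0
T: e_1·(-1) + e_2·(-2) + e_3·(-3) + e_4·(0) = 0
Solving this homogeneous linear system for the smallest-integer solution (first nonzero entry positive) gives (4, 4, -4, -3).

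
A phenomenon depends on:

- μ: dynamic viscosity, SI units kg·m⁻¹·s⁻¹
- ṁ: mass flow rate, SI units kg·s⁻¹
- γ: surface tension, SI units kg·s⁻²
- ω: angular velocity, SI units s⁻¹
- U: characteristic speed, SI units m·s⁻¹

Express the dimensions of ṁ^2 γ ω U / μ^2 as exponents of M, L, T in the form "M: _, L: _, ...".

Collect each base-dimension exponent across the product:
  M: −2·(1) + 2·(1) + (1) + (0) + (0) = 1
  L: −2·(-1) + 2·(0) + (0) + (0) + (1) = 3
  T: −2·(-1) + 2·(-1) + (-2) + (-1) + (-1) = -4
So the dimensions are [M L³ T⁻⁴].

M: 1, L: 3, T: -4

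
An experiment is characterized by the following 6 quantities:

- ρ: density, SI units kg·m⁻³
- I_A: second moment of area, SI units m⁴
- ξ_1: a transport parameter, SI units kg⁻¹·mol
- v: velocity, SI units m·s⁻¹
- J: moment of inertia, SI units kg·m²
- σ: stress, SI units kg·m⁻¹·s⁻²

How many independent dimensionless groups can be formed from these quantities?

2

There are 6 variables and 4 base dimensions (M, L, T, N).
The dimension matrix has rank 4.
Independent dimensionless groups: 6 − 4 = 2.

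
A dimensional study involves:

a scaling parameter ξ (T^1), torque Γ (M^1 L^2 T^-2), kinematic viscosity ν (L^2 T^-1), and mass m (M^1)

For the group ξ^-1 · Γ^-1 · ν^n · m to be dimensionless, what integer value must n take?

1

Balance the L exponent: (2)·n from ν, plus −(0) − (2) + (0) = -2 from the rest, must sum to zero.
2n − 2 = 0, so n = 1.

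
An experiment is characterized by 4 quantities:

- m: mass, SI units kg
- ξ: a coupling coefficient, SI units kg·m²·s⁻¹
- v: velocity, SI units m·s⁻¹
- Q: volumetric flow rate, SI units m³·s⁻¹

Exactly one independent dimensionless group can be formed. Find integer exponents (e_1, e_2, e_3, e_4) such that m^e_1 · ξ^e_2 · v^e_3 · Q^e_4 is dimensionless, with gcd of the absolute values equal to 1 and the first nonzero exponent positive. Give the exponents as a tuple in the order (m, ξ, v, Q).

M: e_1·(1) + e_2·(1) + e_3·(0) + e_4·(0) = 0
L: e_1·(0) + e_2·(2) + e_3·(1) + e_4·(3) = 0
T: e_1·(0) + e_2·(-1) + e_3·(-1) + e_4·(-1) = 0
Solving this homogeneous linear system for the smallest-integer solution (first nonzero entry positive) gives (2, -2, 1, 1).

(2, -2, 1, 1)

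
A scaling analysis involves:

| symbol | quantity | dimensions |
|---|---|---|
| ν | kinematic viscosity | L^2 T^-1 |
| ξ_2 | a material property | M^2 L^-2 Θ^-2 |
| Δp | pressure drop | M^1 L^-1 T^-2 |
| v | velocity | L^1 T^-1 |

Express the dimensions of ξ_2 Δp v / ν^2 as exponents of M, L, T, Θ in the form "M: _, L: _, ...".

Collect each base-dimension exponent across the product:
  M: −2·(0) + (2) + (1) + (0) = 3
  L: −2·(2) + (-2) + (-1) + (1) = -6
  T: −2·(-1) + (0) + (-2) + (-1) = -1
  Θ: −2·(0) + (-2) + (0) + (0) = -2
So the dimensions are [M³ L⁻⁶ T⁻¹ Θ⁻²].

M: 3, L: -6, T: -1, Θ: -2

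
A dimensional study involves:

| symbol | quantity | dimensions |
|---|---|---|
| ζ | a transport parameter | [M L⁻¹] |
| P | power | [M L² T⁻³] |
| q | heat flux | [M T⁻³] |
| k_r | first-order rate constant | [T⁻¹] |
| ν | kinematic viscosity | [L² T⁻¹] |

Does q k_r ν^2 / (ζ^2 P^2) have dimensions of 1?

no

Sum the exponent of each base dimension across the product:
  M: −2·[ζ]_M − 2·[P]_M + [q]_M + [k_r]_M + 2·[ν]_M = −2·(1) − 2·(1) + (1) + (0) + 2·(0) = -3
  L: −2·[ζ]_L − 2·[P]_L + [q]_L + [k_r]_L + 2·[ν]_L = −2·(-1) − 2·(2) + (0) + (0) + 2·(2) = 2
  T: −2·[ζ]_T − 2·[P]_T + [q]_T + [k_r]_T + 2·[ν]_T = −2·(0) − 2·(-3) + (-3) + (-1) + 2·(-1) = 0
Net dimensions [M⁻³ L²] ≠ [1] — not dimensionless.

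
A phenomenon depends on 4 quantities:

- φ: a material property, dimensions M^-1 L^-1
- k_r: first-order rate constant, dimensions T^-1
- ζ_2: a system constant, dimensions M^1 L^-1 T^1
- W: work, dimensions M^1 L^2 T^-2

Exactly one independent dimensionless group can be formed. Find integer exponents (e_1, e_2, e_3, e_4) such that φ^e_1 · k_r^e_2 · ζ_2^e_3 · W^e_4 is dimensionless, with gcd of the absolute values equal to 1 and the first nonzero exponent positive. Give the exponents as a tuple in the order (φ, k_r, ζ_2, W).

(3, -3, 1, 2)

M: e_1·(-1) + e_2·(0) + e_3·(1) + e_4·(1) = 0
L: e_1·(-1) + e_2·(0) + e_3·(-1) + e_4·(2) = 0
T: e_1·(0) + e_2·(-1) + e_3·(1) + e_4·(-2) = 0
Solving this homogeneous linear system for the smallest-integer solution (first nonzero entry positive) gives (3, -3, 1, 2).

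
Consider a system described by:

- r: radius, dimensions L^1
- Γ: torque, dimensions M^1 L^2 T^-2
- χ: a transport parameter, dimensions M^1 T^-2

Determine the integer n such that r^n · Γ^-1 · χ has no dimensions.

Balance the L exponent: (1)·n from r, plus −(2) + (0) = -2 from the rest, must sum to zero.
n − 2 = 0, so n = 2.

2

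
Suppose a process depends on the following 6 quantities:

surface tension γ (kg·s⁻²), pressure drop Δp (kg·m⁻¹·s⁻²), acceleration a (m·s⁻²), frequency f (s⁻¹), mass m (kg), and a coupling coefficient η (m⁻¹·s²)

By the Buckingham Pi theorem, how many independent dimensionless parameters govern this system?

There are 6 variables and 3 base dimensions (M, L, T).
The dimension matrix has rank 3.
Independent dimensionless groups: 6 − 3 = 3.

3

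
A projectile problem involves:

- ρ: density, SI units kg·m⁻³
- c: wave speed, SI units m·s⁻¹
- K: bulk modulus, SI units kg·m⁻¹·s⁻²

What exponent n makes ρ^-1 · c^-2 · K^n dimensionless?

Balance the M exponent: (1)·n from K, plus −(1) − 2·(0) = -1 from the rest, must sum to zero.
n − 1 = 0, so n = 1.

1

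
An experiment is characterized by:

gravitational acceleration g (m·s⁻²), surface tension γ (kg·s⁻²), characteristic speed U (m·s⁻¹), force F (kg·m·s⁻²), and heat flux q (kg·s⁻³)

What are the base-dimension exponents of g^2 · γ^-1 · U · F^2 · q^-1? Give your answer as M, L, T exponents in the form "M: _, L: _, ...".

Collect each base-dimension exponent across the product:
  M: 2·(0) − (1) + (0) + 2·(1) − (1) = 0
  L: 2·(1) − (0) + (1) + 2·(1) − (0) = 5
  T: 2·(-2) − (-2) + (-1) + 2·(-2) − (-3) = -4
So the dimensions are [L⁵ T⁻⁴].

M: 0, L: 5, T: -4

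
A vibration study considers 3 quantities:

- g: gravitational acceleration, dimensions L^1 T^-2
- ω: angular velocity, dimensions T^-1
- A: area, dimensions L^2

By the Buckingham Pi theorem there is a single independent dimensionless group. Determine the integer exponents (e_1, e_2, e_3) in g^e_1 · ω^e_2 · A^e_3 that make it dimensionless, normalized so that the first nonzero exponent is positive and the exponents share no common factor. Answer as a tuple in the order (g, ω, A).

(2, -4, -1)

L: e_1·(1) + e_2·(0) + e_3·(2) = 0
T: e_1·(-2) + e_2·(-1) + e_3·(0) = 0
Solving this homogeneous linear system for the smallest-integer solution (first nonzero entry positive) gives (2, -4, -1).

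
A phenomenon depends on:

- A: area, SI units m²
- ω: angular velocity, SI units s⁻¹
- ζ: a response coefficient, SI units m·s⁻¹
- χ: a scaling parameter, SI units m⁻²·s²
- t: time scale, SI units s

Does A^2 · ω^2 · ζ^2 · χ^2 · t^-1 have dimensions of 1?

Sum the exponent of each base dimension across the product:
  L: 2·[A]_L + 2·[ω]_L + 2·[ζ]_L + 2·[χ]_L − [t]_L = 2·(2) + 2·(0) + 2·(1) + 2·(-2) − (0) = 2
  T: 2·[A]_T + 2·[ω]_T + 2·[ζ]_T + 2·[χ]_T − [t]_T = 2·(0) + 2·(-1) + 2·(-1) + 2·(2) − (1) = -1
Net dimensions [L² T⁻¹] ≠ [1] — not dimensionless.

no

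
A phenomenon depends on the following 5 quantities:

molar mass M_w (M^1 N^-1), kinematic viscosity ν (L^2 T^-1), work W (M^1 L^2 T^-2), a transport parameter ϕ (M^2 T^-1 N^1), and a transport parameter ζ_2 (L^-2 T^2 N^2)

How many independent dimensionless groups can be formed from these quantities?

1

There are 5 variables and 4 base dimensions (M, L, T, N).
The dimension matrix has rank 4.
Independent dimensionless groups: 5 − 4 = 1.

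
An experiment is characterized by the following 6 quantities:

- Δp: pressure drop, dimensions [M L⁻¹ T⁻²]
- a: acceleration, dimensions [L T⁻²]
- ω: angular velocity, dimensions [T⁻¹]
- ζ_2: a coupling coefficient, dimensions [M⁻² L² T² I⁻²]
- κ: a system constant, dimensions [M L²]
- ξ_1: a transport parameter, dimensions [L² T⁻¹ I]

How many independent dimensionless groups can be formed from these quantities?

There are 6 variables and 4 base dimensions (M, L, T, I).
The dimension matrix has rank 4.
Independent dimensionless groups: 6 − 4 = 2.

2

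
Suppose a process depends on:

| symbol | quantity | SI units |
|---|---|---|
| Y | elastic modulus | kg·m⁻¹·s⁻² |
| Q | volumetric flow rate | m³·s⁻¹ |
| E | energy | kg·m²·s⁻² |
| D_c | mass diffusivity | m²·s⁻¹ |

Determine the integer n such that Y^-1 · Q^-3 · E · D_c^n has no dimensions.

Balance the L exponent: (2)·n from D_c, plus −(-1) − 3·(3) + (2) = -6 from the rest, must sum to zero.
2n − 6 = 0, so n = 3.

3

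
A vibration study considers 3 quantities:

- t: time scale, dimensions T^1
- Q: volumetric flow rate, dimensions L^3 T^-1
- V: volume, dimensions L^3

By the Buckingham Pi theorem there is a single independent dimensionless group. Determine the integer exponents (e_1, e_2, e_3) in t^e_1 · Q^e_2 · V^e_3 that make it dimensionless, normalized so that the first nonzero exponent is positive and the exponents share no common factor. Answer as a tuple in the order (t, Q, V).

(1, 1, -1)

L: e_1·(0) + e_2·(3) + e_3·(3) = 0
T: e_1·(1) + e_2·(-1) + e_3·(0) = 0
Solving this homogeneous linear system for the smallest-integer solution (first nonzero entry positive) gives (1, 1, -1).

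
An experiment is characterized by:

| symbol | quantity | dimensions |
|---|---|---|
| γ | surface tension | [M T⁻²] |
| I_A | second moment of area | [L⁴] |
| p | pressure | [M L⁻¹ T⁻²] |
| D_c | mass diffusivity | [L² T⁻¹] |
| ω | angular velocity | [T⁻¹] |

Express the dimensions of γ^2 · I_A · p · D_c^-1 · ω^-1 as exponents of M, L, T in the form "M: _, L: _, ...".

M: 3, L: 1, T: -4

Collect each base-dimension exponent across the product:
  M: 2·(1) + (0) + (1) − (0) − (0) = 3
  L: 2·(0) + (4) + (-1) − (2) − (0) = 1
  T: 2·(-2) + (0) + (-2) − (-1) − (-1) = -4
So the dimensions are [M³ L T⁻⁴].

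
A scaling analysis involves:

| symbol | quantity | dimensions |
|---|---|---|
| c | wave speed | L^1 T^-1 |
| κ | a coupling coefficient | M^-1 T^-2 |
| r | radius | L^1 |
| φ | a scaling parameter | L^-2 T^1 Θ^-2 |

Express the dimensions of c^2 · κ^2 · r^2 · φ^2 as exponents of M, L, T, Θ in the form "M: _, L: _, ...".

Collect each base-dimension exponent across the product:
  M: 2·(0) + 2·(-1) + 2·(0) + 2·(0) = -2
  L: 2·(1) + 2·(0) + 2·(1) + 2·(-2) = 0
  T: 2·(-1) + 2·(-2) + 2·(0) + 2·(1) = -4
  Θ: 2·(0) + 2·(0) + 2·(0) + 2·(-2) = -4
So the dimensions are [M⁻² T⁻⁴ Θ⁻⁴].

M: -2, L: 0, T: -4, Θ: -4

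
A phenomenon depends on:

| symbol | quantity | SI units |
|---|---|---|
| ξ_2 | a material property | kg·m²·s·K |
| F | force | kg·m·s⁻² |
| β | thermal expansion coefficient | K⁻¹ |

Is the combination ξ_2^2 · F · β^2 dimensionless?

Sum the exponent of each base dimension across the product:
  M: 2·[ξ_2]_M + [F]_M + 2·[β]_M = 2·(1) + (1) + 2·(0) = 3
  L: 2·[ξ_2]_L + [F]_L + 2·[β]_L = 2·(2) + (1) + 2·(0) = 5
  T: 2·[ξ_2]_T + [F]_T + 2·[β]_T = 2·(1) + (-2) + 2·(0) = 0
  Θ: 2·[ξ_2]_Θ + [F]_Θ + 2·[β]_Θ = 2·(1) + (0) + 2·(-1) = 0
Net dimensions [M³ L⁵] ≠ [1] — not dimensionless.

no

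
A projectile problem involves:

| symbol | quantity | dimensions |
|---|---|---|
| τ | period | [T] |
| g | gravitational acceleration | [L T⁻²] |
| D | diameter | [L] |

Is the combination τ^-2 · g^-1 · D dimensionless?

yes

Sum the exponent of each base dimension across the product:
  L: −2·[τ]_L − [g]_L + [D]_L = −2·(0) − (1) + (1) = 0
  T: −2·[τ]_T − [g]_T + [D]_T = −2·(1) − (-2) + (0) = 0
All base exponents vanish — dimensionless.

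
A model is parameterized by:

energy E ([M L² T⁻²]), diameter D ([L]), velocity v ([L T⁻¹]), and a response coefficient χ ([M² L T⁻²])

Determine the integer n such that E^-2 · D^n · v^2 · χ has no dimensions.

Balance the L exponent: (1)·n from D, plus −2·(2) + 2·(1) + (1) = -1 from the rest, must sum to zero.
n − 1 = 0, so n = 1.

1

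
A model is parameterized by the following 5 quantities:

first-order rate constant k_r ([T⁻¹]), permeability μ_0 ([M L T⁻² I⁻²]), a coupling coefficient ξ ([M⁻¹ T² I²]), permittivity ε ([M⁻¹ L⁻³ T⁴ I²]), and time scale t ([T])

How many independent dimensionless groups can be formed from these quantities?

2

There are 5 variables and 4 base dimensions (M, L, T, I).
The dimension matrix has rank 3 (less than 4: the dimension vectors are linearly dependent).
Independent dimensionless groups: 5 − 3 = 2.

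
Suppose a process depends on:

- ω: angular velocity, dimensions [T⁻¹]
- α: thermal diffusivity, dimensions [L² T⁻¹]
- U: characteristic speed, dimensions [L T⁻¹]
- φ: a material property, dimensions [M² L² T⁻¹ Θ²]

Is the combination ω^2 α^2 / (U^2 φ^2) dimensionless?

Sum the exponent of each base dimension across the product:
  M: 2·[ω]_M + 2·[α]_M − 2·[U]_M − 2·[φ]_M = 2·(0) + 2·(0) − 2·(0) − 2·(2) = -4
  L: 2·[ω]_L + 2·[α]_L − 2·[U]_L − 2·[φ]_L = 2·(0) + 2·(2) − 2·(1) − 2·(2) = -2
  T: 2·[ω]_T + 2·[α]_T − 2·[U]_T − 2·[φ]_T = 2·(-1) + 2·(-1) − 2·(-1) − 2·(-1) = 0
  Θ: 2·[ω]_Θ + 2·[α]_Θ − 2·[U]_Θ − 2·[φ]_Θ = 2·(0) + 2·(0) − 2·(0) − 2·(2) = -4
Net dimensions [M⁻⁴ L⁻² Θ⁻⁴] ≠ [1] — not dimensionless.

no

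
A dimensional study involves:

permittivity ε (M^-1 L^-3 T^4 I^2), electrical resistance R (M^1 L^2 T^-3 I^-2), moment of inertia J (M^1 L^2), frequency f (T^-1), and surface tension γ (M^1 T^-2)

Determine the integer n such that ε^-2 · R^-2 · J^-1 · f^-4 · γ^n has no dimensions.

Balance the M exponent: (1)·n from γ, plus −2·(-1) − 2·(1) − (1) − 4·(0) = -1 from the rest, must sum to zero.
n − 1 = 0, so n = 1.

1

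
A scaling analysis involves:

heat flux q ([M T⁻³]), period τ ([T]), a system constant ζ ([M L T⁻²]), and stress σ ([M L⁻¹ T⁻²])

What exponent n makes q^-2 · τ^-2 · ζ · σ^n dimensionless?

Balance the M exponent: (1)·n from σ, plus −2·(1) − 2·(0) + (1) = -1 from the rest, must sum to zero.
n − 1 = 0, so n = 1.

1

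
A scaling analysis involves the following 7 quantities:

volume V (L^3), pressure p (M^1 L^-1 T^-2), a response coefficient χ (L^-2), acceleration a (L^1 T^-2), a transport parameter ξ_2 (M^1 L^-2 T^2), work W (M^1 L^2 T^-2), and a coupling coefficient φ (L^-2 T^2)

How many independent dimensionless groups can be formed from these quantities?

There are 7 variables and 3 base dimensions (M, L, T).
The dimension matrix has rank 3.
Independent dimensionless groups: 7 − 3 = 4.

4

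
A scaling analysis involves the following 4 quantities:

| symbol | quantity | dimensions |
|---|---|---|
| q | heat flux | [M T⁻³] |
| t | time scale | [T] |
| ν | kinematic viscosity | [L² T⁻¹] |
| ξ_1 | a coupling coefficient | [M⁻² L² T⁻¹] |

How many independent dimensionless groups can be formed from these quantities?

1

There are 4 variables and 3 base dimensions (M, L, T).
The dimension matrix has rank 3.
Independent dimensionless groups: 4 − 3 = 1.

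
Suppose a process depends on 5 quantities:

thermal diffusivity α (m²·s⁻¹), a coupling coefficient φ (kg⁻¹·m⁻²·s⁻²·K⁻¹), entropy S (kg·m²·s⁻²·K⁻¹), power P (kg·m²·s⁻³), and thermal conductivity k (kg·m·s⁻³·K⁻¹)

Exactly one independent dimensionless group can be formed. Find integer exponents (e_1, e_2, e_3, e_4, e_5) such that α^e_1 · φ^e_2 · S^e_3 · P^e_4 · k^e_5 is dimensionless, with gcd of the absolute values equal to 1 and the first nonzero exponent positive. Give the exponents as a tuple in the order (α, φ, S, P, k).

(2, -1, -3, -2, 4)

M: e_1·(0) + e_2·(-1) + e_3·(1) + e_4·(1) + e_5·(1) = 0
L: e_1·(2) + e_2·(-2) + e_3·(2) + e_4·(2) + e_5·(1) = 0
T: e_1·(-1) + e_2·(-2) + e_3·(-2) + e_4·(-3) + e_5·(-3) = 0
Θ: e_1·(0) + e_2·(-1) + e_3·(-1) + e_4·(0) + e_5·(-1) = 0
Solving this homogeneous linear system for the smallest-integer solution (first nonzero entry positive) gives (2, -1, -3, -2, 4).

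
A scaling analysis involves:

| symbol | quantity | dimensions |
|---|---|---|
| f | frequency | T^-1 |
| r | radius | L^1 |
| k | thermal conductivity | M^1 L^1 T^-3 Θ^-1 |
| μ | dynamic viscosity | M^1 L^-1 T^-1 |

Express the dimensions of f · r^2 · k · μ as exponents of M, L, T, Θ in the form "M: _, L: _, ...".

M: 2, L: 2, T: -5, Θ: -1

Collect each base-dimension exponent across the product:
  M: (0) + 2·(0) + (1) + (1) = 2
  L: (0) + 2·(1) + (1) + (-1) = 2
  T: (-1) + 2·(0) + (-3) + (-1) = -5
  Θ: (0) + 2·(0) + (-1) + (0) = -1
So the dimensions are [M² L² T⁻⁵ Θ⁻¹].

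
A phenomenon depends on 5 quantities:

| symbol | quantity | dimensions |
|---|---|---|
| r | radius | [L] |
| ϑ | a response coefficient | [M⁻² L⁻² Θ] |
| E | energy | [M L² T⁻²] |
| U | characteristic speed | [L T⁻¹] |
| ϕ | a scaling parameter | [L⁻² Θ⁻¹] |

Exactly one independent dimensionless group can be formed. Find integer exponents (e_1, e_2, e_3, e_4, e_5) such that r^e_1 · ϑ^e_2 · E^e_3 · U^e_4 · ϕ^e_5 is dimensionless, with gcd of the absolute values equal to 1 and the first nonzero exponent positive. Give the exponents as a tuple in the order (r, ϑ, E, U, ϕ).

M: e_1·(0) + e_2·(-2) + e_3·(1) + e_4·(0) + e_5·(0) = 0
L: e_1·(1) + e_2·(-2) + e_3·(2) + e_4·(1) + e_5·(-2) = 0
T: e_1·(0) + e_2·(0) + e_3·(-2) + e_4·(-1) + e_5·(0) = 0
Θ: e_1·(0) + e_2·(1) + e_3·(0) + e_4·(0) + e_5·(-1) = 0
Solving this homogeneous linear system for the smallest-integer solution (first nonzero entry positive) gives (4, 1, 2, -4, 1).

(4, 1, 2, -4, 1)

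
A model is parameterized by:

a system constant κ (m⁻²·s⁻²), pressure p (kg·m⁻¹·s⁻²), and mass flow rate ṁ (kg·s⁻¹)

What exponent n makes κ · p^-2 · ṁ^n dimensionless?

Balance the M exponent: (1)·n from ṁ, plus (0) − 2·(1) = -2 from the rest, must sum to zero.
n − 2 = 0, so n = 2.

2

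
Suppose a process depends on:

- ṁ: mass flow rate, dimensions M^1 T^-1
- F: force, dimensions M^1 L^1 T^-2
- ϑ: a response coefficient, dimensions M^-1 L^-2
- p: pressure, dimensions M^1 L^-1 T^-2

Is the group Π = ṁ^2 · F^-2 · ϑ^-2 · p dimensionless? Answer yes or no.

Sum the exponent of each base dimension across the product:
  M: 2·[ṁ]_M − 2·[F]_M − 2·[ϑ]_M + [p]_M = 2·(1) − 2·(1) − 2·(-1) + (1) = 3
  L: 2·[ṁ]_L − 2·[F]_L − 2·[ϑ]_L + [p]_L = 2·(0) − 2·(1) − 2·(-2) + (-1) = 1
  T: 2·[ṁ]_T − 2·[F]_T − 2·[ϑ]_T + [p]_T = 2·(-1) − 2·(-2) − 2·(0) + (-2) = 0
Net dimensions [M³ L] ≠ [1] — not dimensionless.

no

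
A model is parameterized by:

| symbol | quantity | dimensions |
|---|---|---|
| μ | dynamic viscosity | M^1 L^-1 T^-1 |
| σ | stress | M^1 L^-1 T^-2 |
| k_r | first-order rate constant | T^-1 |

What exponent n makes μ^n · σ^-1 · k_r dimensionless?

Balance the M exponent: (1)·n from μ, plus −(1) + (0) = -1 from the rest, must sum to zero.
n − 1 = 0, so n = 1.

1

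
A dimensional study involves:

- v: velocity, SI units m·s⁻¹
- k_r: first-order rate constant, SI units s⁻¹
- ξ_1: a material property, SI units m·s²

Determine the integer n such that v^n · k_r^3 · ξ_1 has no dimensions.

-1

Balance the L exponent: (1)·n from v, plus 3·(0) + (1) = 1 from the rest, must sum to zero.
n + 1 = 0, so n = -1.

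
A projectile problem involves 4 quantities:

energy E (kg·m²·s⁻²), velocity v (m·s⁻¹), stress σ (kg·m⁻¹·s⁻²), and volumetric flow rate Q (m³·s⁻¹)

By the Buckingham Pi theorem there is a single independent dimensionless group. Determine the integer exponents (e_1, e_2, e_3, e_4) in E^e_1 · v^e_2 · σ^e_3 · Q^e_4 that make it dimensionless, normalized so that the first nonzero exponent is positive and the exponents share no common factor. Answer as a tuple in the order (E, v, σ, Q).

M: e_1·(1) + e_2·(0) + e_3·(1) + e_4·(0) = 0
L: e_1·(2) + e_2·(1) + e_3·(-1) + e_4·(3) = 0
T: e_1·(-2) + e_2·(-1) + e_3·(-2) + e_4·(-1) = 0
Solving this homogeneous linear system for the smallest-integer solution (first nonzero entry positive) gives (2, 3, -2, -3).

(2, 3, -2, -3)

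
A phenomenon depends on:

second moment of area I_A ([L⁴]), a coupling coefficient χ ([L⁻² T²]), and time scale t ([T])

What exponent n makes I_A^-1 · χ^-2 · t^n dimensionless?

Balance the T exponent: (1)·n from t, plus −(0) − 2·(2) = -4 from the rest, must sum to zero.
n − 4 = 0, so n = 4.

4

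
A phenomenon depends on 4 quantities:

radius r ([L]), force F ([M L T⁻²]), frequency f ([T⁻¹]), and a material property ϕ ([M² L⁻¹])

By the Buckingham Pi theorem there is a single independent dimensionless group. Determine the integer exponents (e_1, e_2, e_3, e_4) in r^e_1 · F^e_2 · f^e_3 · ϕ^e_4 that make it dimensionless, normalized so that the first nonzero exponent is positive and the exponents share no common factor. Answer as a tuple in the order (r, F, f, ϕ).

M: e_1·(0) + e_2·(1) + e_3·(0) + e_4·(2) = 0
L: e_1·(1) + e_2·(1) + e_3·(0) + e_4·(-1) = 0
T: e_1·(0) + e_2·(-2) + e_3·(-1) + e_4·(0) = 0
Solving this homogeneous linear system for the smallest-integer solution (first nonzero entry positive) gives (3, -2, 4, 1).

(3, -2, 4, 1)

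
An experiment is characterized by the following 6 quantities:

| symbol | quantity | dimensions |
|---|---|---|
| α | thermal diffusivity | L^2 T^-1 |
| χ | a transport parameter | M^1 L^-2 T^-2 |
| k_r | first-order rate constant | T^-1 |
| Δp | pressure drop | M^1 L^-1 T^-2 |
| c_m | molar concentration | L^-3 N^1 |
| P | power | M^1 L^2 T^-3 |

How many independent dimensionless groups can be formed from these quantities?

2

There are 6 variables and 4 base dimensions (M, L, T, N).
The dimension matrix has rank 4.
Independent dimensionless groups: 6 − 4 = 2.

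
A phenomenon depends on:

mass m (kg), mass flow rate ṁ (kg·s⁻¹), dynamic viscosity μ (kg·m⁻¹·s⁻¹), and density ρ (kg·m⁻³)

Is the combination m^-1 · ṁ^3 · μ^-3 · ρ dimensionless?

Sum the exponent of each base dimension across the product:
  M: −[m]_M + 3·[ṁ]_M − 3·[μ]_M + [ρ]_M = −(1) + 3·(1) − 3·(1) + (1) = 0
  L: −[m]_L + 3·[ṁ]_L − 3·[μ]_L + [ρ]_L = −(0) + 3·(0) − 3·(-1) + (-3) = 0
  T: −[m]_T + 3·[ṁ]_T − 3·[μ]_T + [ρ]_T = −(0) + 3·(-1) − 3·(-1) + (0) = 0
  Θ: −[m]_Θ + 3·[ṁ]_Θ − 3·[μ]_Θ + [ρ]_Θ = −(0) + 3·(0) − 3·(0) + (0) = 0
All base exponents vanish — dimensionless.

yes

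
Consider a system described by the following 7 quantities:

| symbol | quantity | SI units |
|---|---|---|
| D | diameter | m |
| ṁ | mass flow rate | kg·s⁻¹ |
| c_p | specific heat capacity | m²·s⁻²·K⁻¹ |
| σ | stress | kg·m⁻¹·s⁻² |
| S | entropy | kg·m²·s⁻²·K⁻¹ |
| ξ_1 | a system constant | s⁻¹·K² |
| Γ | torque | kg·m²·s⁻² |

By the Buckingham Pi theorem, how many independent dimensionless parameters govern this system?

3

There are 7 variables and 4 base dimensions (M, L, T, Θ).
The dimension matrix has rank 4.
Independent dimensionless groups: 7 − 4 = 3.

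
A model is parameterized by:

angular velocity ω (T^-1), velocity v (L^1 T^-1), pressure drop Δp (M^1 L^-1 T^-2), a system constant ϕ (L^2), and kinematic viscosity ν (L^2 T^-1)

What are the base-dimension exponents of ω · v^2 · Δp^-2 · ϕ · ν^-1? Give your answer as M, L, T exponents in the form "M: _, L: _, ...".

Collect each base-dimension exponent across the product:
  M: (0) + 2·(0) − 2·(1) + (0) − (0) = -2
  L: (0) + 2·(1) − 2·(-1) + (2) − (2) = 4
  T: (-1) + 2·(-1) − 2·(-2) + (0) − (-1) = 2
So the dimensions are [M⁻² L⁴ T²].

M: -2, L: 4, T: 2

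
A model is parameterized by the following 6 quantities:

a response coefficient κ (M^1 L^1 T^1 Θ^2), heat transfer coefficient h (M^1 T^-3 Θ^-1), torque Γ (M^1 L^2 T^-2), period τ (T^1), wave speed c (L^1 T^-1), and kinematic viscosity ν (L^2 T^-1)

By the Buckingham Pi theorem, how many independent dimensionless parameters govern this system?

There are 6 variables and 4 base dimensions (M, L, T, Θ).
The dimension matrix has rank 4.
Independent dimensionless groups: 6 − 4 = 2.

2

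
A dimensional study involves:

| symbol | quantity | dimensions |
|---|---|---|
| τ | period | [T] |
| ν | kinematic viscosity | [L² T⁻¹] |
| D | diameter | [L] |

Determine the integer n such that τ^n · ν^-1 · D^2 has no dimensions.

-1

Balance the T exponent: (1)·n from τ, plus −(-1) + 2·(0) = 1 from the rest, must sum to zero.
n + 1 = 0, so n = -1.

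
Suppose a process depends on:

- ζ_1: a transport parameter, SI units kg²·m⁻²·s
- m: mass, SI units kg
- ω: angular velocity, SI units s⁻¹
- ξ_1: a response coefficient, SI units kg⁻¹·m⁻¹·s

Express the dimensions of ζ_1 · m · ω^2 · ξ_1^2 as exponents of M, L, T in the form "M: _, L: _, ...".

Collect each base-dimension exponent across the product:
  M: (2) + (1) + 2·(0) + 2·(-1) = 1
  L: (-2) + (0) + 2·(0) + 2·(-1) = -4
  T: (1) + (0) + 2·(-1) + 2·(1) = 1
So the dimensions are [M L⁻⁴ T].

M: 1, L: -4, T: 1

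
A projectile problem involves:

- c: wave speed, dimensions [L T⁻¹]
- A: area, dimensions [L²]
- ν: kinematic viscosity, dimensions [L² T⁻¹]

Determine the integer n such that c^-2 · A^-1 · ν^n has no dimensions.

Balance the L exponent: (2)·n from ν, plus −2·(1) − (2) = -4 from the rest, must sum to zero.
2n − 4 = 0, so n = 2.

2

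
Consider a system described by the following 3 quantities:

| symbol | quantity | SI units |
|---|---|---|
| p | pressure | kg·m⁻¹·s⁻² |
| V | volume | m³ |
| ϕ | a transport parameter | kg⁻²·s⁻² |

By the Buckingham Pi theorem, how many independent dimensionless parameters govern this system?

There are 3 variables and 3 base dimensions (M, L, T).
The dimension matrix has rank 3.
Independent dimensionless groups: 3 − 3 = 0.

0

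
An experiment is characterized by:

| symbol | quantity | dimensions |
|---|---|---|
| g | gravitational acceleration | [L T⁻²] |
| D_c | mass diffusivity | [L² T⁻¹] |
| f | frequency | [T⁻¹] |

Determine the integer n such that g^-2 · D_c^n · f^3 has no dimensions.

Balance the L exponent: (2)·n from D_c, plus −2·(1) + 3·(0) = -2 from the rest, must sum to zero.
2n − 2 = 0, so n = 1.

1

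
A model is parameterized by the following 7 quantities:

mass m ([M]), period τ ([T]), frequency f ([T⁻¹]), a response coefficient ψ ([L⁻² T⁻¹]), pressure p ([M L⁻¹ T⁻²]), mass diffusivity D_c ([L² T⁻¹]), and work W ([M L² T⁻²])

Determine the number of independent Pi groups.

There are 7 variables and 3 base dimensions (M, L, T).
The dimension matrix has rank 3.
Independent dimensionless groups: 7 − 3 = 4.

4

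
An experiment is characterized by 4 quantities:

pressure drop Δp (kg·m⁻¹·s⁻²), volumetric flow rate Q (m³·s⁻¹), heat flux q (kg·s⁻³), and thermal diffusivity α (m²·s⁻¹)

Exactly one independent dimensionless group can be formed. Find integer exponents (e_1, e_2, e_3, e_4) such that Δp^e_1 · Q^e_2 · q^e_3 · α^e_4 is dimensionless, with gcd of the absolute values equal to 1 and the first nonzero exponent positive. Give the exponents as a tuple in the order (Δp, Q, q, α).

M: e_1·(1) + e_2·(0) + e_3·(1) + e_4·(0) = 0
L: e_1·(-1) + e_2·(3) + e_3·(0) + e_4·(2) = 0
T: e_1·(-2) + e_2·(-1) + e_3·(-3) + e_4·(-1) = 0
Solving this homogeneous linear system for the smallest-integer solution (first nonzero entry positive) gives (1, -1, -1, 2).

(1, -1, -1, 2)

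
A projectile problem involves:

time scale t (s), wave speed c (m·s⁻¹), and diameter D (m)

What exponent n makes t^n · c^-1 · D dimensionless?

-1

Balance the T exponent: (1)·n from t, plus −(-1) + (0) = 1 from the rest, must sum to zero.
n + 1 = 0, so n = -1.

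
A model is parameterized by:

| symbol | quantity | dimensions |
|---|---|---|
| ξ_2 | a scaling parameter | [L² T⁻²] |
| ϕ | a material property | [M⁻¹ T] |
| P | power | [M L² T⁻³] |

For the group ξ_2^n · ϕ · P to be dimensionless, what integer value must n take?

Balance the L exponent: (2)·n from ξ_2, plus (0) + (2) = 2 from the rest, must sum to zero.
2n + 2 = 0, so n = -1.

-1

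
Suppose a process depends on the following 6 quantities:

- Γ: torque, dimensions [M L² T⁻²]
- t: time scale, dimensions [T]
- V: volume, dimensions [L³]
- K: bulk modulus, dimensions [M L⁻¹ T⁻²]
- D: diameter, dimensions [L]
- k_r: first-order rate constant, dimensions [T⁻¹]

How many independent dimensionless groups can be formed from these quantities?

3

There are 6 variables and 3 base dimensions (M, L, T).
The dimension matrix has rank 3.
Independent dimensionless groups: 6 − 3 = 3.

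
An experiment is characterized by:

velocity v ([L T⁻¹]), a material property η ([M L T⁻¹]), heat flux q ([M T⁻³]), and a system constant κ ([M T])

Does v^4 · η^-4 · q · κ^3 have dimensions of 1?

yes

Sum the exponent of each base dimension across the product:
  M: 4·[v]_M − 4·[η]_M + [q]_M + 3·[κ]_M = 4·(0) − 4·(1) + (1) + 3·(1) = 0
  L: 4·[v]_L − 4·[η]_L + [q]_L + 3·[κ]_L = 4·(1) − 4·(1) + (0) + 3·(0) = 0
  T: 4·[v]_T − 4·[η]_T + [q]_T + 3·[κ]_T = 4·(-1) − 4·(-1) + (-3) + 3·(1) = 0
All base exponents vanish — dimensionless.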